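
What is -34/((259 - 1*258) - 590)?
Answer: 34/589 ≈ 0.057725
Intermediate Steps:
-34/((259 - 1*258) - 590) = -34/((259 - 258) - 590) = -34/(1 - 590) = -34/(-589) = -1/589*(-34) = 34/589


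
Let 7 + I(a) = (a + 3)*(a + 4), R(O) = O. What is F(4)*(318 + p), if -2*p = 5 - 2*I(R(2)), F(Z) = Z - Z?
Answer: 0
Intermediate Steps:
F(Z) = 0
I(a) = -7 + (3 + a)*(4 + a) (I(a) = -7 + (a + 3)*(a + 4) = -7 + (3 + a)*(4 + a))
p = 41/2 (p = -(5 - 2*(5 + 2² + 7*2))/2 = -(5 - 2*(5 + 4 + 14))/2 = -(5 - 2*23)/2 = -(5 - 46)/2 = -½*(-41) = 41/2 ≈ 20.500)
F(4)*(318 + p) = 0*(318 + 41/2) = 0*(677/2) = 0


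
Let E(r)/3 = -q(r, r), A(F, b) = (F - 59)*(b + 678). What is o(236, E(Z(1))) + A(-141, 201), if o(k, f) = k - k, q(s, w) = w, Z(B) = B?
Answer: -175800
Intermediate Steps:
A(F, b) = (-59 + F)*(678 + b)
E(r) = -3*r (E(r) = 3*(-r) = -3*r)
o(k, f) = 0
o(236, E(Z(1))) + A(-141, 201) = 0 + (-40002 - 59*201 + 678*(-141) - 141*201) = 0 + (-40002 - 11859 - 95598 - 28341) = 0 - 175800 = -175800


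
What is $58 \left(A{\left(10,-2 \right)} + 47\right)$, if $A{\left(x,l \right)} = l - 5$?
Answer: $2320$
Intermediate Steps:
$A{\left(x,l \right)} = -5 + l$
$58 \left(A{\left(10,-2 \right)} + 47\right) = 58 \left(\left(-5 - 2\right) + 47\right) = 58 \left(-7 + 47\right) = 58 \cdot 40 = 2320$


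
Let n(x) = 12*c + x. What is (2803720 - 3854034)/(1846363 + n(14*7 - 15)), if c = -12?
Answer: -525157/923151 ≈ -0.56887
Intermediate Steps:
n(x) = -144 + x (n(x) = 12*(-12) + x = -144 + x)
(2803720 - 3854034)/(1846363 + n(14*7 - 15)) = (2803720 - 3854034)/(1846363 + (-144 + (14*7 - 15))) = -1050314/(1846363 + (-144 + (98 - 15))) = -1050314/(1846363 + (-144 + 83)) = -1050314/(1846363 - 61) = -1050314/1846302 = -1050314*1/1846302 = -525157/923151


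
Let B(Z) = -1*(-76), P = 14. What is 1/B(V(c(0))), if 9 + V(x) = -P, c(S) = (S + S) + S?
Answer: 1/76 ≈ 0.013158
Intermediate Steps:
c(S) = 3*S (c(S) = 2*S + S = 3*S)
V(x) = -23 (V(x) = -9 - 1*14 = -9 - 14 = -23)
B(Z) = 76
1/B(V(c(0))) = 1/76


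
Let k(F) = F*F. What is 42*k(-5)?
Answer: 1050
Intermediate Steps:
k(F) = F**2
42*k(-5) = 42*(-5)**2 = 42*25 = 1050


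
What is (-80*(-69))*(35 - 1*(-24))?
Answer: 325680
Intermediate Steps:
(-80*(-69))*(35 - 1*(-24)) = 5520*(35 + 24) = 5520*59 = 325680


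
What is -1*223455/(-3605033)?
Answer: 223455/3605033 ≈ 0.061984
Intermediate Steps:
-1*223455/(-3605033) = -223455*(-1/3605033) = 223455/3605033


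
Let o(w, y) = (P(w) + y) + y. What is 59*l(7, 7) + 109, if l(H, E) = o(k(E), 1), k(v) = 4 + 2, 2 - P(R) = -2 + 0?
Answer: 463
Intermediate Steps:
P(R) = 4 (P(R) = 2 - (-2 + 0) = 2 - 1*(-2) = 2 + 2 = 4)
k(v) = 6
o(w, y) = 4 + 2*y (o(w, y) = (4 + y) + y = 4 + 2*y)
l(H, E) = 6 (l(H, E) = 4 + 2*1 = 4 + 2 = 6)
59*l(7, 7) + 109 = 59*6 + 109 = 354 + 109 = 463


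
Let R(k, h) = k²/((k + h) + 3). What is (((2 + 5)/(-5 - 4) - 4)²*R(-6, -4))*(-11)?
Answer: 81356/63 ≈ 1291.4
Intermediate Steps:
R(k, h) = k²/(3 + h + k) (R(k, h) = k²/((h + k) + 3) = k²/(3 + h + k))
(((2 + 5)/(-5 - 4) - 4)²*R(-6, -4))*(-11) = (((2 + 5)/(-5 - 4) - 4)²*((-6)²/(3 - 4 - 6)))*(-11) = ((7/(-9) - 4)²*(36/(-7)))*(-11) = ((7*(-⅑) - 4)²*(36*(-⅐)))*(-11) = ((-7/9 - 4)²*(-36/7))*(-11) = ((-43/9)²*(-36/7))*(-11) = ((1849/81)*(-36/7))*(-11) = -7396/63*(-11) = 81356/63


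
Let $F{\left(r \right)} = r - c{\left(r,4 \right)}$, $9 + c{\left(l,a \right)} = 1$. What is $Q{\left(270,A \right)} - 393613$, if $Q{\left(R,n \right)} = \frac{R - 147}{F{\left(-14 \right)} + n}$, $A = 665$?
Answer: $- \frac{259390844}{659} \approx -3.9361 \cdot 10^{5}$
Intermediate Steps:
$c{\left(l,a \right)} = -8$ ($c{\left(l,a \right)} = -9 + 1 = -8$)
$F{\left(r \right)} = 8 + r$ ($F{\left(r \right)} = r - -8 = r + 8 = 8 + r$)
$Q{\left(R,n \right)} = \frac{-147 + R}{-6 + n}$ ($Q{\left(R,n \right)} = \frac{R - 147}{\left(8 - 14\right) + n} = \frac{-147 + R}{-6 + n}$)
$Q{\left(270,A \right)} - 393613 = \frac{-147 + 270}{-6 + 665} - 393613 = \frac{1}{659} \cdot 123 - 393613 = \frac{123}{659} - 393613 = - \frac{259390844}{659}$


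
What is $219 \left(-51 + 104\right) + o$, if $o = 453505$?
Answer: $465112$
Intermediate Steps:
$219 \left(-51 + 104\right) + o = 219 \left(-51 + 104\right) + 453505 = 219 \cdot 53 + 453505 = 11607 + 453505 = 465112$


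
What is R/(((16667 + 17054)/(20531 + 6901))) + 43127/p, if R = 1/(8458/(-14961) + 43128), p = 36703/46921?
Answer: 22014113776886213137853/399288003457825825 ≈ 55133.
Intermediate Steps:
p = 36703/46921 (p = 36703*(1/46921) = 36703/46921 ≈ 0.78223)
R = 14961/645229550 (R = 1/(8458*(-1/14961) + 43128) = 1/(-8458/14961 + 43128) = 1/(645229550/14961) = 14961/645229550 ≈ 2.3187e-5)
R/(((16667 + 17054)/(20531 + 6901))) + 43127/p = 14961/(645229550*(((16667 + 17054)/(20531 + 6901)))) + 43127/(36703/46921) = 14961/(645229550*((33721/27432))) + 43127*(46921/36703) = 14961/(645229550*((33721*(1/27432)))) + 2023561967/36703 = 14961/(645229550*(33721/27432)) + 2023561967/36703 = (14961/645229550)*(27432/33721) + 2023561967/36703 = 205205076/10878892827775 + 2023561967/36703 = 22014113776886213137853/399288003457825825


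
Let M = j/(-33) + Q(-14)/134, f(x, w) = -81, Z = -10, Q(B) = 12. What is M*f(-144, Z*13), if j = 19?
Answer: 29025/737 ≈ 39.383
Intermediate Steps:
M = -1075/2211 (M = 19/(-33) + 12/134 = 19*(-1/33) + 12*(1/134) = -19/33 + 6/67 = -1075/2211 ≈ -0.48621)
M*f(-144, Z*13) = -1075/2211*(-81) = 29025/737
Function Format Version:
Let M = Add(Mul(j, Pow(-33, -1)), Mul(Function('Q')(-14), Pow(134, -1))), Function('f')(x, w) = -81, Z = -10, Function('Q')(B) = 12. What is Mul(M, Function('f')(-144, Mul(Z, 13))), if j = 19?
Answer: Rational(29025, 737) ≈ 39.383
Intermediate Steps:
M = Rational(-1075, 2211) (M = Add(Mul(19, Pow(-33, -1)), Mul(12, Pow(134, -1))) = Add(Mul(19, Rational(-1, 33)), Mul(12, Rational(1, 134))) = Add(Rational(-19, 33), Rational(6, 67)) = Rational(-1075, 2211) ≈ -0.48621)
Mul(M, Function('f')(-144, Mul(Z, 13))) = Mul(Rational(-1075, 2211), -81) = Rational(29025, 737)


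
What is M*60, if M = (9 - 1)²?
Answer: 3840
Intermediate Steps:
M = 64 (M = 8² = 64)
M*60 = 64*60 = 3840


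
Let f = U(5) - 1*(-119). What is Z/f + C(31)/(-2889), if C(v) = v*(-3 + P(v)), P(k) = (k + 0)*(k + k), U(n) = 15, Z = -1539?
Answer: -12417697/387126 ≈ -32.077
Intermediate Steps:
P(k) = 2*k**2 (P(k) = k*(2*k) = 2*k**2)
f = 134 (f = 15 - 1*(-119) = 15 + 119 = 134)
C(v) = v*(-3 + 2*v**2)
Z/f + C(31)/(-2889) = -1539/134 + (31*(-3 + 2*31**2))/(-2889) = -1539*1/134 + (31*(-3 + 2*961))*(-1/2889) = -1539/134 + (31*(-3 + 1922))*(-1/2889) = -1539/134 + (31*1919)*(-1/2889) = -1539/134 + 59489*(-1/2889) = -1539/134 - 59489/2889 = -12417697/387126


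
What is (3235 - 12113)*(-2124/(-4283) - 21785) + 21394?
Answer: 828435939720/4283 ≈ 1.9342e+8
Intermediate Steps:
(3235 - 12113)*(-2124/(-4283) - 21785) + 21394 = -8878*(-2124*(-1/4283) - 21785) + 21394 = -8878*(2124/4283 - 21785) + 21394 = -8878*(-93303031/4283) + 21394 = 828344309218/4283 + 21394 = 828435939720/4283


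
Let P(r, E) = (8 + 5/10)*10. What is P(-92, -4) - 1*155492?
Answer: -155407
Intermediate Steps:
P(r, E) = 85 (P(r, E) = (8 + 5*(1/10))*10 = (8 + 1/2)*10 = (17/2)*10 = 85)
P(-92, -4) - 1*155492 = 85 - 1*155492 = 85 - 155492 = -155407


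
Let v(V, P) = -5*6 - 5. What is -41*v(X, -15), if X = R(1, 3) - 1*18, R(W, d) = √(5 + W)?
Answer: 1435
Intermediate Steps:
X = -18 + √6 (X = √(5 + 1) - 1*18 = √6 - 18 = -18 + √6 ≈ -15.551)
v(V, P) = -35 (v(V, P) = -30 - 5 = -35)
-41*v(X, -15) = -41*(-35) = 1435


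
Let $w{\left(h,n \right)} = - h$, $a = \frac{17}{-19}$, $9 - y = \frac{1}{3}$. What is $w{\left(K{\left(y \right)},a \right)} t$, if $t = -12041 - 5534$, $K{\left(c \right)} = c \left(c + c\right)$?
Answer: $\frac{23761400}{9} \approx 2.6402 \cdot 10^{6}$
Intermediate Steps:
$y = \frac{26}{3}$ ($y = 9 - \frac{1}{3} = \frac{26}{3} \approx 8.6667$)
$K{\left(c \right)} = 2 c^{2}$ ($K{\left(c \right)} = c 2 c = 2 c^{2}$)
$t = -17575$ ($t = -12041 - 5534 = -17575$)
$a = - \frac{17}{19}$ ($a = 17 \left(- \frac{1}{19}\right) = - \frac{17}{19} \approx -0.89474$)
$w{\left(K{\left(y \right)},a \right)} t = - 2 \left(\frac{26}{3}\right)^{2} \left(-17575\right) = - \frac{2 \cdot 676}{9} \left(-17575\right) = \left(-1\right) \frac{1352}{9} \left(-17575\right) = \left(- \frac{1352}{9}\right) \left(-17575\right) = \frac{23761400}{9}$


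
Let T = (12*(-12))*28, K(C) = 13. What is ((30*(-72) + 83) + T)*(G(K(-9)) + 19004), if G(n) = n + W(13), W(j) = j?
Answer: -116254270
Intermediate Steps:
G(n) = 13 + n (G(n) = n + 13 = 13 + n)
T = -4032 (T = -144*28 = -4032)
((30*(-72) + 83) + T)*(G(K(-9)) + 19004) = ((30*(-72) + 83) - 4032)*((13 + 13) + 19004) = ((-2160 + 83) - 4032)*(26 + 19004) = (-2077 - 4032)*19030 = -6109*19030 = -116254270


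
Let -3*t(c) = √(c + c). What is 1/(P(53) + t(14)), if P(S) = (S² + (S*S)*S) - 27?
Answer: 1364931/207004070501 + 6*√7/207004070501 ≈ 6.5938e-6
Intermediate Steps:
P(S) = -27 + S² + S³ (P(S) = (S² + S²*S) - 27 = (S² + S³) - 27 = -27 + S² + S³)
t(c) = -√2*√c/3 (t(c) = -√(c + c)/3 = -√2*√c/3)
1/(P(53) + t(14)) = 1/((-27 + 53² + 53³) - √2*√14/3) = 1/((-27 + 2809 + 148877) - 2*√7/3) = 1/(151659 - 2*√7/3)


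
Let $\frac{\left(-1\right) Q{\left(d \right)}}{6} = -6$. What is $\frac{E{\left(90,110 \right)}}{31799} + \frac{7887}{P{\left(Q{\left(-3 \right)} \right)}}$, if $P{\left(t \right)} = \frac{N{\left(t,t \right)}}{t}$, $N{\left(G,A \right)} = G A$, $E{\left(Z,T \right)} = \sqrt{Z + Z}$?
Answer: $\frac{2629}{12} + \frac{6 \sqrt{5}}{31799} \approx 219.08$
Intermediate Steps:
$E{\left(Z,T \right)} = \sqrt{2} \sqrt{Z}$ ($E{\left(Z,T \right)} = \sqrt{2 Z} = \sqrt{2} \sqrt{Z}$)
$N{\left(G,A \right)} = A G$
$Q{\left(d \right)} = 36$ ($Q{\left(d \right)} = \left(-6\right) \left(-6\right) = 36$)
$P{\left(t \right)} = t$ ($P{\left(t \right)} = \frac{t t}{t} = \frac{t^{2}}{t} = t$)
$\frac{E{\left(90,110 \right)}}{31799} + \frac{7887}{P{\left(Q{\left(-3 \right)} \right)}} = \frac{\sqrt{2} \sqrt{90}}{31799} + \frac{7887}{36} = \sqrt{2} \cdot 3 \sqrt{10} \cdot \frac{1}{31799} + 7887 \cdot \frac{1}{36} = 6 \sqrt{5} \cdot \frac{1}{31799} + \frac{2629}{12} = \frac{6 \sqrt{5}}{31799} + \frac{2629}{12} = \frac{2629}{12} + \frac{6 \sqrt{5}}{31799}$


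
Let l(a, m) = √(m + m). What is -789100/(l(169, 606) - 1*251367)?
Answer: 66117899900/21061789159 + 1578200*√303/63185367477 ≈ 3.1397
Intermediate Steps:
l(a, m) = √2*√m (l(a, m) = √(2*m) = √2*√m)
-789100/(l(169, 606) - 1*251367) = -789100/(√2*√606 - 1*251367) = -789100/(2*√303 - 251367) = -789100/(-251367 + 2*√303)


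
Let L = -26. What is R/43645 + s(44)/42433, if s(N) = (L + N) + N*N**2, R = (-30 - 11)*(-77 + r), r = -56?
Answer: 564289777/264569755 ≈ 2.1329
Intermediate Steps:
R = 5453 (R = (-30 - 11)*(-77 - 56) = -41*(-133) = 5453)
s(N) = -26 + N + N**3 (s(N) = (-26 + N) + N*N**2 = (-26 + N) + N**3 = -26 + N + N**3)
R/43645 + s(44)/42433 = 5453/43645 + (-26 + 44 + 44**3)/42433 = 5453*(1/43645) + (-26 + 44 + 85184)*(1/42433) = 779/6235 + 85202*(1/42433) = 779/6235 + 85202/42433 = 564289777/264569755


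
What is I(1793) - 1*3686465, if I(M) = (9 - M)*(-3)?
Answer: -3681113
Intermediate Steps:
I(M) = -27 + 3*M
I(1793) - 1*3686465 = (-27 + 3*1793) - 1*3686465 = (-27 + 5379) - 3686465 = 5352 - 3686465 = -3681113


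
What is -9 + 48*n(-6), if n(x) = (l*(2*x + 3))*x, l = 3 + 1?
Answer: 10359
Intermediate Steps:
l = 4
n(x) = x*(12 + 8*x) (n(x) = (4*(2*x + 3))*x = (4*(3 + 2*x))*x = (12 + 8*x)*x = x*(12 + 8*x))
-9 + 48*n(-6) = -9 + 48*(4*(-6)*(3 + 2*(-6))) = -9 + 48*(4*(-6)*(3 - 12)) = -9 + 48*(4*(-6)*(-9)) = -9 + 48*216 = -9 + 10368 = 10359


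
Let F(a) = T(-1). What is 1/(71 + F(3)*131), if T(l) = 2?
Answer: 1/333 ≈ 0.0030030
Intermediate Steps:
F(a) = 2
1/(71 + F(3)*131) = 1/(71 + 2*131) = 1/(71 + 262) = 1/333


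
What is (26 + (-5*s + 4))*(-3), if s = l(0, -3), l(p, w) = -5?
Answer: -165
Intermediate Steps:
s = -5
(26 + (-5*s + 4))*(-3) = (26 + (-5*(-5) + 4))*(-3) = (26 + (25 + 4))*(-3) = (26 + 29)*(-3) = 55*(-3) = -165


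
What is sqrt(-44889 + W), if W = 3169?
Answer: 2*I*sqrt(10430) ≈ 204.25*I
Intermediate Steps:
sqrt(-44889 + W) = sqrt(-44889 + 3169) = sqrt(-41720) = 2*I*sqrt(10430)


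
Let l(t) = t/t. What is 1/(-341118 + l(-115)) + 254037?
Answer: 86656339328/341117 ≈ 2.5404e+5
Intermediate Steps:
l(t) = 1
1/(-341118 + l(-115)) + 254037 = 1/(-341118 + 1) + 254037 = 1/(-341117) + 254037 = -1/341117 + 254037 = 86656339328/341117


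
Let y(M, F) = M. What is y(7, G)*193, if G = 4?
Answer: 1351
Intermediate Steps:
y(7, G)*193 = 7*193 = 1351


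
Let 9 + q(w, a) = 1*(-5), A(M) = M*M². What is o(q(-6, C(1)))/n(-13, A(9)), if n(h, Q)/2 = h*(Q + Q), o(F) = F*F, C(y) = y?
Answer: -49/9477 ≈ -0.0051704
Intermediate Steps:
A(M) = M³
q(w, a) = -14 (q(w, a) = -9 + 1*(-5) = -9 - 5 = -14)
o(F) = F²
n(h, Q) = 4*Q*h (n(h, Q) = 2*(h*(Q + Q)) = 2*(h*(2*Q)) = 2*(2*Q*h) = 4*Q*h)
o(q(-6, C(1)))/n(-13, A(9)) = (-14)²/((4*9³*(-13))) = 196/((4*729*(-13))) = 196/(-37908) = 196*(-1/37908) = -49/9477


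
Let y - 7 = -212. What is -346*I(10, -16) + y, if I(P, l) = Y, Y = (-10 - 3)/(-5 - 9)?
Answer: -3684/7 ≈ -526.29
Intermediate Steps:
y = -205 (y = 7 - 212 = -205)
Y = 13/14 (Y = -13/(-14) = -13*(-1/14) = 13/14 ≈ 0.92857)
I(P, l) = 13/14
-346*I(10, -16) + y = -346*13/14 - 205 = -2249/7 - 205 = -3684/7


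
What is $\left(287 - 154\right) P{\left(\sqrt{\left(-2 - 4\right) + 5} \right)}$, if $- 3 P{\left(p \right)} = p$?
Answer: $- \frac{133 i}{3} \approx - 44.333 i$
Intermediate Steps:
$P{\left(p \right)} = - \frac{p}{3}$
$\left(287 - 154\right) P{\left(\sqrt{\left(-2 - 4\right) + 5} \right)} = \left(287 - 154\right) \left(- \frac{\sqrt{\left(-2 - 4\right) + 5}}{3}\right) = 133 \left(- \frac{\sqrt{\left(-2 - 4\right) + 5}}{3}\right) = 133 \left(- \frac{\sqrt{-6 + 5}}{3}\right) = 133 \left(- \frac{\sqrt{-1}}{3}\right) = 133 \left(- \frac{i}{3}\right) = - \frac{133 i}{3}$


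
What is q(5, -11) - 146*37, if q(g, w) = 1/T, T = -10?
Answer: -54021/10 ≈ -5402.1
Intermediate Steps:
q(g, w) = -1/10 (q(g, w) = 1/(-10) = -1/10)
q(5, -11) - 146*37 = -1/10 - 146*37 = -1/10 - 5402 = -54021/10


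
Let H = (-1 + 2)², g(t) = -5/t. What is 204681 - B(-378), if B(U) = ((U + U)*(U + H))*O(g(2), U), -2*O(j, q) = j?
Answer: -151584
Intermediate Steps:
O(j, q) = -j/2
H = 1 (H = 1² = 1)
B(U) = 5*U*(1 + U)/2 (B(U) = ((U + U)*(U + 1))*(-(-5)/(2*2)) = ((2*U)*(1 + U))*(-(-5)/(2*2)) = (2*U*(1 + U))*(-½*(-5/2)) = (2*U*(1 + U))*(5/4) = 5*U*(1 + U)/2)
204681 - B(-378) = 204681 - 5*(-378)*(1 - 378)/2 = 204681 - 5*(-378)*(-377)/2 = 204681 - 1*356265 = 204681 - 356265 = -151584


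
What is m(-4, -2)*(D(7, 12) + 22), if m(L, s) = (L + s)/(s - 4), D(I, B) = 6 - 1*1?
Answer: 27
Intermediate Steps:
D(I, B) = 5 (D(I, B) = 6 - 1 = 5)
m(L, s) = (L + s)/(-4 + s)
m(-4, -2)*(D(7, 12) + 22) = ((-4 - 2)/(-4 - 2))*(5 + 22) = (-6/(-6))*27 = -1/6*(-6)*27 = 1*27 = 27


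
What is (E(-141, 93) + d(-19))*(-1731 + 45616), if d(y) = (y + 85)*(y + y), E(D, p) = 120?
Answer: -104797380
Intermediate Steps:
d(y) = 2*y*(85 + y) (d(y) = (85 + y)*(2*y) = 2*y*(85 + y))
(E(-141, 93) + d(-19))*(-1731 + 45616) = (120 + 2*(-19)*(85 - 19))*(-1731 + 45616) = (120 + 2*(-19)*66)*43885 = (120 - 2508)*43885 = -2388*43885 = -104797380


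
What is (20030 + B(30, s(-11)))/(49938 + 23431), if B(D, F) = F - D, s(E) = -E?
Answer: 20011/73369 ≈ 0.27274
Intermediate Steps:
(20030 + B(30, s(-11)))/(49938 + 23431) = (20030 + (-1*(-11) - 1*30))/(49938 + 23431) = (20030 + (11 - 30))/73369 = (20030 - 19)*(1/73369) = 20011*(1/73369) = 20011/73369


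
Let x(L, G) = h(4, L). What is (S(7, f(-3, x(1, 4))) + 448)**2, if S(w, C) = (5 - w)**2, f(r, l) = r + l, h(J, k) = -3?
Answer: 204304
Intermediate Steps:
x(L, G) = -3
f(r, l) = l + r
(S(7, f(-3, x(1, 4))) + 448)**2 = ((-5 + 7)**2 + 448)**2 = (2**2 + 448)**2 = (4 + 448)**2 = 452**2 = 204304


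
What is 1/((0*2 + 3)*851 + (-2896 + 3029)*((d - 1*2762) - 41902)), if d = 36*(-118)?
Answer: -1/6502743 ≈ -1.5378e-7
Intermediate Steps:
d = -4248
1/((0*2 + 3)*851 + (-2896 + 3029)*((d - 1*2762) - 41902)) = 1/((0*2 + 3)*851 + (-2896 + 3029)*((-4248 - 1*2762) - 41902)) = 1/((0 + 3)*851 + 133*((-4248 - 2762) - 41902)) = 1/(3*851 + 133*(-7010 - 41902)) = 1/(2553 + 133*(-48912)) = 1/(2553 - 6505296) = 1/(-6502743) = -1/6502743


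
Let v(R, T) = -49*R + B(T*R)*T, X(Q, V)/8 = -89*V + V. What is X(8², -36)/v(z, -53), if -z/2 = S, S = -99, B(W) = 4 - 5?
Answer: -25344/9649 ≈ -2.6266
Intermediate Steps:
B(W) = -1
X(Q, V) = -704*V (X(Q, V) = 8*(-89*V + V) = 8*(-88*V) = -704*V)
z = 198 (z = -2*(-99) = 198)
v(R, T) = -T - 49*R (v(R, T) = -49*R - T = -T - 49*R)
X(8², -36)/v(z, -53) = (-704*(-36))/(-1*(-53) - 49*198) = 25344/(53 - 9702) = 25344/(-9649) = 25344*(-1/9649) = -25344/9649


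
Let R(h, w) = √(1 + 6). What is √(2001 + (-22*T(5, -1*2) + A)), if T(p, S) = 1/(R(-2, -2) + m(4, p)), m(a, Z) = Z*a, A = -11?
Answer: √(1990 - 22/(20 + √7)) ≈ 44.599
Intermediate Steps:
R(h, w) = √7
T(p, S) = 1/(√7 + 4*p) (T(p, S) = 1/(√7 + p*4) = 1/(√7 + 4*p))
√(2001 + (-22*T(5, -1*2) + A)) = √(2001 + (-22/(√7 + 4*5) - 11)) = √(2001 + (-22/(√7 + 20) - 11)) = √(2001 + (-22/(20 + √7) - 11)) = √(2001 + (-11 - 22/(20 + √7))) = √(1990 - 22/(20 + √7))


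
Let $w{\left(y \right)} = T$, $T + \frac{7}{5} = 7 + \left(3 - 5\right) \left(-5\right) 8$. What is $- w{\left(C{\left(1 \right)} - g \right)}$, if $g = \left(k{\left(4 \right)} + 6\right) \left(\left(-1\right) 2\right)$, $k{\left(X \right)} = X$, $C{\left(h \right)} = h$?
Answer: $- \frac{428}{5} \approx -85.6$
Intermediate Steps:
$g = -20$ ($g = \left(4 + 6\right) \left(\left(-1\right) 2\right) = 10 \left(-2\right) = -20$)
$T = \frac{428}{5}$ ($T = - \frac{7}{5} + \left(7 + \left(3 - 5\right) \left(-5\right) 8\right) = - \frac{7}{5} + \left(7 + \left(-2\right) \left(-5\right) 8\right) = - \frac{7}{5} + \left(7 + 10 \cdot 8\right) = - \frac{7}{5} + \left(7 + 80\right) = - \frac{7}{5} + 87 = \frac{428}{5} \approx 85.6$)
$w{\left(y \right)} = \frac{428}{5}$
$- w{\left(C{\left(1 \right)} - g \right)} = \left(-1\right) \frac{428}{5} = - \frac{428}{5}$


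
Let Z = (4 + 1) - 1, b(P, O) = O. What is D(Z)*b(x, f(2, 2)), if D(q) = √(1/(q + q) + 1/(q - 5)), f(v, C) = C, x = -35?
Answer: I*√14/2 ≈ 1.8708*I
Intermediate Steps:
Z = 4 (Z = 5 - 1 = 4)
D(q) = √(1/(-5 + q) + 1/(2*q)) (D(q) = √(1/(2*q) + 1/(-5 + q)) = √(1/(-5 + q) + 1/(2*q)))
D(Z)*b(x, f(2, 2)) = (√2*√((-5 + 3*4)/(4*(-5 + 4)))/2)*2 = (√2*√((¼)*(-5 + 12)/(-1))/2)*2 = (√2*√((¼)*(-1)*7)/2)*2 = (√2*√(-7/4)/2)*2 = (√2*(I*√7/2)/2)*2 = (I*√14/4)*2 = I*√14/2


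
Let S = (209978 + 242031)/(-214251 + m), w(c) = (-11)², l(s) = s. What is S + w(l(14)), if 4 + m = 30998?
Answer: 21722088/183257 ≈ 118.53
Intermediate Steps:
w(c) = 121
m = 30994 (m = -4 + 30998 = 30994)
S = -452009/183257 (S = (209978 + 242031)/(-214251 + 30994) = 452009/(-183257) = 452009*(-1/183257) = -452009/183257 ≈ -2.4665)
S + w(l(14)) = -452009/183257 + 121 = 21722088/183257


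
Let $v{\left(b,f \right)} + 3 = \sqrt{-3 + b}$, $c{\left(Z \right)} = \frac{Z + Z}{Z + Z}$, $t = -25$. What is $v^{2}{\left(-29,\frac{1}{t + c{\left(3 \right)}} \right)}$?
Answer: $\left(3 - 4 i \sqrt{2}\right)^{2} \approx -23.0 - 33.941 i$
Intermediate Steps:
$c{\left(Z \right)} = 1$ ($c{\left(Z \right)} = \frac{2 Z}{2 Z} = 2 Z \frac{1}{2 Z} = 1$)
$v{\left(b,f \right)} = -3 + \sqrt{-3 + b}$
$v^{2}{\left(-29,\frac{1}{t + c{\left(3 \right)}} \right)} = \left(-3 + \sqrt{-3 - 29}\right)^{2} = \left(-3 + \sqrt{-32}\right)^{2} = \left(-3 + 4 i \sqrt{2}\right)^{2}$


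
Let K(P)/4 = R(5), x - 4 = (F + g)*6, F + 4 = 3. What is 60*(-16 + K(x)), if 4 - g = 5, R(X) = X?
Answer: 240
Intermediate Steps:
F = -1 (F = -4 + 3 = -1)
g = -1 (g = 4 - 1*5 = 4 - 5 = -1)
x = -8 (x = 4 + (-1 - 1)*6 = 4 - 2*6 = 4 - 12 = -8)
K(P) = 20 (K(P) = 4*5 = 20)
60*(-16 + K(x)) = 60*(-16 + 20) = 60*4 = 240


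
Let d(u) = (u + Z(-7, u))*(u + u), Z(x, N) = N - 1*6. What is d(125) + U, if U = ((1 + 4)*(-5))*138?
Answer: 57550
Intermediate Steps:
Z(x, N) = -6 + N (Z(x, N) = N - 6 = -6 + N)
d(u) = 2*u*(-6 + 2*u) (d(u) = (u + (-6 + u))*(u + u) = (-6 + 2*u)*(2*u) = 2*u*(-6 + 2*u))
U = -3450 (U = (5*(-5))*138 = -25*138 = -3450)
d(125) + U = 4*125*(-3 + 125) - 3450 = 4*125*122 - 3450 = 61000 - 3450 = 57550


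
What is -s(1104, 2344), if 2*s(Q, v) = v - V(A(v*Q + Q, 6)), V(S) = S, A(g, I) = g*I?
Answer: 7765468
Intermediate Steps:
A(g, I) = I*g
s(Q, v) = v/2 - 3*Q - 3*Q*v (s(Q, v) = (v - 6*(v*Q + Q))/2 = (v - 6*(Q*v + Q))/2 = (v - 6*(Q + Q*v))/2 = (v - (6*Q + 6*Q*v))/2 = (v + (-6*Q - 6*Q*v))/2 = (v - 6*Q - 6*Q*v)/2 = v/2 - 3*Q - 3*Q*v)
-s(1104, 2344) = -((½)*2344 - 3*1104*(1 + 2344)) = -(1172 - 3*1104*2345) = -(1172 - 7766640) = -1*(-7765468) = 7765468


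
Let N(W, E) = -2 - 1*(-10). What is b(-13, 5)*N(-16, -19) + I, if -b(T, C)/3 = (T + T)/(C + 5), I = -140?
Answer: -388/5 ≈ -77.600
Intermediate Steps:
N(W, E) = 8 (N(W, E) = -2 + 10 = 8)
b(T, C) = -6*T/(5 + C) (b(T, C) = -3*(T + T)/(C + 5) = -3*2*T/(5 + C) = -6*T/(5 + C))
b(-13, 5)*N(-16, -19) + I = -6*(-13)/(5 + 5)*8 - 140 = -6*(-13)/10*8 - 140 = -6*(-13)*1/10*8 - 140 = (39/5)*8 - 140 = 312/5 - 140 = -388/5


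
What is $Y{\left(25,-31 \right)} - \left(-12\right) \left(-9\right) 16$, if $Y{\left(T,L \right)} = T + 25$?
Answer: $-1678$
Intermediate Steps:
$Y{\left(T,L \right)} = 25 + T$
$Y{\left(25,-31 \right)} - \left(-12\right) \left(-9\right) 16 = \left(25 + 25\right) - \left(-12\right) \left(-9\right) 16 = 50 - 108 \cdot 16 = 50 - 1728 = -1678$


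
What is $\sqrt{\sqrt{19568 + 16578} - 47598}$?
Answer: $\sqrt{-47598 + \sqrt{36146}} \approx 217.73 i$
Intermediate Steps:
$\sqrt{\sqrt{19568 + 16578} - 47598} = \sqrt{\sqrt{36146} - 47598} = \sqrt{-47598 + \sqrt{36146}}$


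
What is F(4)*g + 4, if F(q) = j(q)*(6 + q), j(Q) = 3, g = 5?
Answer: 154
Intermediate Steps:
F(q) = 18 + 3*q (F(q) = 3*(6 + q) = 18 + 3*q)
F(4)*g + 4 = (18 + 3*4)*5 + 4 = (18 + 12)*5 + 4 = 30*5 + 4 = 150 + 4 = 154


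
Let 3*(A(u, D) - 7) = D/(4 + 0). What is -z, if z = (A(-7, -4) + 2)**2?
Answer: -676/9 ≈ -75.111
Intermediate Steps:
A(u, D) = 7 + D/12 (A(u, D) = 7 + (D/(4 + 0))/3 = 7 + (D/4)/3 = 7 + D/12)
z = 676/9 (z = ((7 + (1/12)*(-4)) + 2)**2 = ((7 - 1/3) + 2)**2 = (20/3 + 2)**2 = (26/3)**2 = 676/9 ≈ 75.111)
-z = -1*676/9 = -676/9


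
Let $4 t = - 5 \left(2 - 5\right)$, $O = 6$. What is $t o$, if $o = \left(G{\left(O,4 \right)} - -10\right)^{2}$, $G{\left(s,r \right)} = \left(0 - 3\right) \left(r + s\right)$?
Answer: $1500$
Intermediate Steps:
$t = \frac{15}{4}$ ($t = \frac{\left(-5\right) \left(2 - 5\right)}{4} = \frac{\left(-5\right) \left(-3\right)}{4} = \frac{1}{4} \cdot 15 = \frac{15}{4} \approx 3.75$)
$G{\left(s,r \right)} = - 3 r - 3 s$ ($G{\left(s,r \right)} = - 3 \left(r + s\right) = - 3 r - 3 s$)
$o = 400$ ($o = \left(\left(\left(-3\right) 4 - 18\right) - -10\right)^{2} = \left(\left(-12 - 18\right) + 10\right)^{2} = \left(-30 + 10\right)^{2} = \left(-20\right)^{2} = 400$)
$t o = \frac{15}{4} \cdot 400 = 1500$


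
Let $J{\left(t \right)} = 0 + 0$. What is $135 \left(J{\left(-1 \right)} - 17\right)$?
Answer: $-2295$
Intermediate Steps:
$J{\left(t \right)} = 0$
$135 \left(J{\left(-1 \right)} - 17\right) = 135 \left(0 - 17\right) = 135 \left(-17\right) = -2295$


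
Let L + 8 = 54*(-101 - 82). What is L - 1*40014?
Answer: -49904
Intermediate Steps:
L = -9890 (L = -8 + 54*(-101 - 82) = -8 + 54*(-183) = -8 - 9882 = -9890)
L - 1*40014 = -9890 - 1*40014 = -9890 - 40014 = -49904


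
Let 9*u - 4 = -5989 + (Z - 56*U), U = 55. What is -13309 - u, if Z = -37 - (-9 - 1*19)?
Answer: -110707/9 ≈ -12301.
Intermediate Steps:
Z = -9 (Z = -37 - (-9 - 19) = -37 - 1*(-28) = -37 + 28 = -9)
u = -9074/9 (u = 4/9 + (-5989 + (-9 - 56*55))/9 = 4/9 + (-5989 + (-9 - 3080))/9 = 4/9 + (-5989 - 3089)/9 = 4/9 + (1/9)*(-9078) = 4/9 - 3026/3 = -9074/9 ≈ -1008.2)
-13309 - u = -13309 - 1*(-9074/9) = -13309 + 9074/9 = -110707/9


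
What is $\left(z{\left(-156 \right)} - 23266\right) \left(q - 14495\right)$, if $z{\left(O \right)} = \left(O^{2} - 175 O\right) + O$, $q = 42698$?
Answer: $795719442$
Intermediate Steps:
$z{\left(O \right)} = O^{2} - 174 O$
$\left(z{\left(-156 \right)} - 23266\right) \left(q - 14495\right) = \left(- 156 \left(-174 - 156\right) - 23266\right) \left(42698 - 14495\right) = \left(\left(-156\right) \left(-330\right) - 23266\right) 28203 = \left(51480 - 23266\right) 28203 = 28214 \cdot 28203 = 795719442$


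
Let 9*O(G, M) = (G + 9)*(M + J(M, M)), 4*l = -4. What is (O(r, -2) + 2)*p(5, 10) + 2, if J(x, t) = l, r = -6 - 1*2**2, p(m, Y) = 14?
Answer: 104/3 ≈ 34.667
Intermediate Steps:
r = -10 (r = -6 - 1*4 = -6 - 4 = -10)
l = -1 (l = (1/4)*(-4) = -1)
J(x, t) = -1
O(G, M) = (-1 + M)*(9 + G)/9 (O(G, M) = ((G + 9)*(M - 1))/9 = ((9 + G)*(-1 + M))/9 = ((-1 + M)*(9 + G))/9 = (-1 + M)*(9 + G)/9)
(O(r, -2) + 2)*p(5, 10) + 2 = ((-1 - 2 - 1/9*(-10) + (1/9)*(-10)*(-2)) + 2)*14 + 2 = ((-1 - 2 + 10/9 + 20/9) + 2)*14 + 2 = (1/3 + 2)*14 + 2 = (7/3)*14 + 2 = 98/3 + 2 = 104/3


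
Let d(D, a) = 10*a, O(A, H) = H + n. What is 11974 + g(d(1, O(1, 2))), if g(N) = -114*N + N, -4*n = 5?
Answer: 22253/2 ≈ 11127.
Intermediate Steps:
n = -5/4 (n = -1/4*5 = -5/4 ≈ -1.2500)
O(A, H) = -5/4 + H (O(A, H) = H - 5/4 = -5/4 + H)
g(N) = -113*N
11974 + g(d(1, O(1, 2))) = 11974 - 1130*(-5/4 + 2) = 11974 - 1130*3/4 = 11974 - 113*15/2 = 11974 - 1695/2 = 22253/2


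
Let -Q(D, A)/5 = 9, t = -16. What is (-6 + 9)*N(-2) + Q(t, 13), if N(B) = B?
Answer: -51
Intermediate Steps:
Q(D, A) = -45 (Q(D, A) = -5*9 = -45)
(-6 + 9)*N(-2) + Q(t, 13) = (-6 + 9)*(-2) - 45 = 3*(-2) - 45 = -6 - 45 = -51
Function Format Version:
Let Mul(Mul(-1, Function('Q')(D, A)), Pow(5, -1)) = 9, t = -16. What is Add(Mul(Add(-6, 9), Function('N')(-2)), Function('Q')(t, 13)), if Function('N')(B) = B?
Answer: -51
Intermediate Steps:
Function('Q')(D, A) = -45 (Function('Q')(D, A) = Mul(-5, 9) = -45)
Add(Mul(Add(-6, 9), Function('N')(-2)), Function('Q')(t, 13)) = Add(Mul(Add(-6, 9), -2), -45) = Add(Mul(3, -2), -45) = Add(-6, -45) = -51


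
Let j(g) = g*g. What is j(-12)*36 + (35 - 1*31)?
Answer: 5188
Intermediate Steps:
j(g) = g²
j(-12)*36 + (35 - 1*31) = (-12)²*36 + (35 - 1*31) = 144*36 + (35 - 31) = 5184 + 4 = 5188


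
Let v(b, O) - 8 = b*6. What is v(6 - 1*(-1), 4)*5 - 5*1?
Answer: 245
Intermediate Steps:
v(b, O) = 8 + 6*b (v(b, O) = 8 + b*6 = 8 + 6*b)
v(6 - 1*(-1), 4)*5 - 5*1 = (8 + 6*(6 - 1*(-1)))*5 - 5*1 = (8 + 6*(6 + 1))*5 - 5 = (8 + 6*7)*5 - 5 = (8 + 42)*5 - 5 = 50*5 - 5 = 250 - 5 = 245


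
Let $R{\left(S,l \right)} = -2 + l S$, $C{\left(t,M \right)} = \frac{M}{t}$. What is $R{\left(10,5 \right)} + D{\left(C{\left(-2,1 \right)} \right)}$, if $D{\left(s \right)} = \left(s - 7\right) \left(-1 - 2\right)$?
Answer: $\frac{141}{2} \approx 70.5$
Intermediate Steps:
$D{\left(s \right)} = 21 - 3 s$ ($D{\left(s \right)} = \left(-7 + s\right) \left(-3\right) = 21 - 3 s$)
$R{\left(S,l \right)} = -2 + S l$
$R{\left(10,5 \right)} + D{\left(C{\left(-2,1 \right)} \right)} = \left(-2 + 10 \cdot 5\right) + \left(21 - 3 \cdot 1 \frac{1}{-2}\right) = \left(-2 + 50\right) + \left(21 - 3 \cdot 1 \left(- \frac{1}{2}\right)\right) = 48 + \left(21 - - \frac{3}{2}\right) = 48 + \left(21 + \frac{3}{2}\right) = 48 + \frac{45}{2} = \frac{141}{2}$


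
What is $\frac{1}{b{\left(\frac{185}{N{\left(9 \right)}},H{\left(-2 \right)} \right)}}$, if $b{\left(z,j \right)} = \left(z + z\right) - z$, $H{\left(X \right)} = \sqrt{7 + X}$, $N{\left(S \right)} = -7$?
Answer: $- \frac{7}{185} \approx -0.037838$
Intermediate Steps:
$b{\left(z,j \right)} = z$ ($b{\left(z,j \right)} = 2 z - z = z$)
$\frac{1}{b{\left(\frac{185}{N{\left(9 \right)}},H{\left(-2 \right)} \right)}} = \frac{1}{185 \frac{1}{-7}} = \frac{1}{185 \left(- \frac{1}{7}\right)} = \frac{1}{- \frac{185}{7}} = - \frac{7}{185}$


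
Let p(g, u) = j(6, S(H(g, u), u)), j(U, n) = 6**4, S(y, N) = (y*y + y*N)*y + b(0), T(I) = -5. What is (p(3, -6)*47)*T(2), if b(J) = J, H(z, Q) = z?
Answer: -304560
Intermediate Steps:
S(y, N) = y*(y**2 + N*y) (S(y, N) = (y*y + y*N)*y + 0 = (y**2 + N*y)*y + 0 = y*(y**2 + N*y) + 0 = y*(y**2 + N*y))
j(U, n) = 1296
p(g, u) = 1296
(p(3, -6)*47)*T(2) = (1296*47)*(-5) = 60912*(-5) = -304560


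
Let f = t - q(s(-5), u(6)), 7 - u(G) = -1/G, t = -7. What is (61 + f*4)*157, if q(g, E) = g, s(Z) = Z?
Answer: 8321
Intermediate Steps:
u(G) = 7 + 1/G (u(G) = 7 - (-1)/G = 7 + 1/G)
f = -2 (f = -7 - 1*(-5) = -7 + 5 = -2)
(61 + f*4)*157 = (61 - 2*4)*157 = (61 - 8)*157 = 53*157 = 8321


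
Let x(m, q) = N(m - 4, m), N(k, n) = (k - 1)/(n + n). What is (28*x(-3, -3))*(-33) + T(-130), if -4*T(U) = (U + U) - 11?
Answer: -4657/4 ≈ -1164.3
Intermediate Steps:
N(k, n) = (-1 + k)/(2*n) (N(k, n) = (-1 + k)/((2*n)) = (-1 + k)*(1/(2*n)) = (-1 + k)/(2*n))
T(U) = 11/4 - U/2 (T(U) = -((U + U) - 11)/4 = -(2*U - 11)/4 = -(-11 + 2*U)/4 = 11/4 - U/2)
x(m, q) = (-5 + m)/(2*m) (x(m, q) = (-1 + (m - 4))/(2*m) = (-1 + (-4 + m))/(2*m) = (-5 + m)/(2*m))
(28*x(-3, -3))*(-33) + T(-130) = (28*((½)*(-5 - 3)/(-3)))*(-33) + (11/4 - ½*(-130)) = (28*((½)*(-⅓)*(-8)))*(-33) + (11/4 + 65) = (28*(4/3))*(-33) + 271/4 = (112/3)*(-33) + 271/4 = -1232 + 271/4 = -4657/4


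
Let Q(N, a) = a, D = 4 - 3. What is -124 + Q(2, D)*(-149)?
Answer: -273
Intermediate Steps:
D = 1
-124 + Q(2, D)*(-149) = -124 + 1*(-149) = -124 - 149 = -273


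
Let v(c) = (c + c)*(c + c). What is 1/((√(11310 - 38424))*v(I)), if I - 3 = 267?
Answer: -I*√27114/7906442400 ≈ -2.0826e-8*I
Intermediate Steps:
I = 270 (I = 3 + 267 = 270)
v(c) = 4*c² (v(c) = (2*c)*(2*c) = 4*c²)
1/((√(11310 - 38424))*v(I)) = 1/((√(11310 - 38424))*((4*270²))) = 1/((√(-27114))*((4*72900))) = 1/((I*√27114)*291600) = -I*√27114/27114*(1/291600) = -I*√27114/7906442400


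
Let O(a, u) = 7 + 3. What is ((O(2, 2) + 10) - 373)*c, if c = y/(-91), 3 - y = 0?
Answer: 1059/91 ≈ 11.637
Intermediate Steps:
y = 3 (y = 3 - 1*0 = 3 + 0 = 3)
O(a, u) = 10
c = -3/91 (c = 3/(-91) = 3*(-1/91) = -3/91 ≈ -0.032967)
((O(2, 2) + 10) - 373)*c = ((10 + 10) - 373)*(-3/91) = (20 - 373)*(-3/91) = -353*(-3/91) = 1059/91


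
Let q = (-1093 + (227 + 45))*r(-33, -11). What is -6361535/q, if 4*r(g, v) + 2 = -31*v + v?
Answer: 6361535/67322 ≈ 94.494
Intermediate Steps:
r(g, v) = -½ - 15*v/2 (r(g, v) = -½ + (-31*v + v)/4 = -½ + (-30*v)/4 = -½ - 15*v/2)
q = -67322 (q = (-1093 + (227 + 45))*(-½ - 15/2*(-11)) = (-1093 + 272)*(-½ + 165/2) = -821*82 = -67322)
-6361535/q = -6361535/(-67322) = -6361535*(-1/67322) = 6361535/67322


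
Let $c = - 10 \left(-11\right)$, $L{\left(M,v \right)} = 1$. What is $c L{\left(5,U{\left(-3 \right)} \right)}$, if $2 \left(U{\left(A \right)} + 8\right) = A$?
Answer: $110$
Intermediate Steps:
$U{\left(A \right)} = -8 + \frac{A}{2}$
$c = 110$ ($c = \left(-1\right) \left(-110\right) = 110$)
$c L{\left(5,U{\left(-3 \right)} \right)} = 110 \cdot 1 = 110$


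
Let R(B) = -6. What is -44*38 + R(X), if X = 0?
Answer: -1678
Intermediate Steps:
-44*38 + R(X) = -44*38 - 6 = -1672 - 6 = -1678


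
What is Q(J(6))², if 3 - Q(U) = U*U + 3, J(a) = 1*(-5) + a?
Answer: 1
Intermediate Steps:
J(a) = -5 + a
Q(U) = -U² (Q(U) = 3 - (U*U + 3) = 3 - (U² + 3) = 3 - (3 + U²) = 3 + (-3 - U²) = -U²)
Q(J(6))² = (-(-5 + 6)²)² = (-1*1²)² = (-1*1)² = (-1)² = 1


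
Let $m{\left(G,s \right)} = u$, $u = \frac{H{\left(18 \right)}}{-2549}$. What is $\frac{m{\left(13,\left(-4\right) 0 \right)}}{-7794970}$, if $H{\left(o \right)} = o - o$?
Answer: $0$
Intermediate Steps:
$H{\left(o \right)} = 0$
$u = 0$ ($u = \frac{0}{-2549} = 0 \left(- \frac{1}{2549}\right) = 0$)
$m{\left(G,s \right)} = 0$
$\frac{m{\left(13,\left(-4\right) 0 \right)}}{-7794970} = \frac{0}{-7794970} = 0 \left(- \frac{1}{7794970}\right) = 0$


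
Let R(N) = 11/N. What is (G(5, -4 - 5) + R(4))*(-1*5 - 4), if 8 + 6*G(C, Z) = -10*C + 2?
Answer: 237/4 ≈ 59.250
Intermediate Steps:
G(C, Z) = -1 - 5*C/3 (G(C, Z) = -4/3 + (-10*C + 2)/6 = -4/3 + (2 - 10*C)/6 = -4/3 + (⅓ - 5*C/3) = -1 - 5*C/3)
(G(5, -4 - 5) + R(4))*(-1*5 - 4) = ((-1 - 5/3*5) + 11/4)*(-1*5 - 4) = ((-1 - 25/3) + 11*(¼))*(-5 - 4) = (-28/3 + 11/4)*(-9) = -79/12*(-9) = 237/4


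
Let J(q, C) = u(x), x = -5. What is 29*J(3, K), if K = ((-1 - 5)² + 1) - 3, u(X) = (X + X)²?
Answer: 2900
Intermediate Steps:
u(X) = 4*X² (u(X) = (2*X)² = 4*X²)
K = 34 (K = ((-6)² + 1) - 3 = (36 + 1) - 3 = 37 - 3 = 34)
J(q, C) = 100 (J(q, C) = 4*(-5)² = 4*25 = 100)
29*J(3, K) = 29*100 = 2900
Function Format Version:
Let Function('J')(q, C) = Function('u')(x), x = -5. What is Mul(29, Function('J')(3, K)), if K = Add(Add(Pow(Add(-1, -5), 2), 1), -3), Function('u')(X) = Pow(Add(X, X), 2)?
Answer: 2900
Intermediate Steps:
Function('u')(X) = Mul(4, Pow(X, 2)) (Function('u')(X) = Pow(Mul(2, X), 2) = Mul(4, Pow(X, 2)))
K = 34 (K = Add(Add(Pow(-6, 2), 1), -3) = Add(Add(36, 1), -3) = Add(37, -3) = 34)
Function('J')(q, C) = 100 (Function('J')(q, C) = Mul(4, Pow(-5, 2)) = Mul(4, 25) = 100)
Mul(29, Function('J')(3, K)) = Mul(29, 100) = 2900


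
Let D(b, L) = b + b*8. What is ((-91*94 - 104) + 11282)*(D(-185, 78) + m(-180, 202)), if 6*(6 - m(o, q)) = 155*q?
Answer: -54138368/3 ≈ -1.8046e+7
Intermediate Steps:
m(o, q) = 6 - 155*q/6
D(b, L) = 9*b (D(b, L) = b + 8*b = 9*b)
((-91*94 - 104) + 11282)*(D(-185, 78) + m(-180, 202)) = ((-91*94 - 104) + 11282)*(9*(-185) + (6 - 155/6*202)) = ((-8554 - 104) + 11282)*(-1665 + (6 - 15655/3)) = (-8658 + 11282)*(-1665 - 15637/3) = 2624*(-20632/3) = -54138368/3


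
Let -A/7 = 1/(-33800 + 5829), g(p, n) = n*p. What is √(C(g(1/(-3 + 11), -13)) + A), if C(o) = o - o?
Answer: √195797/27971 ≈ 0.015820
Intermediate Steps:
A = 7/27971 (A = -7/(-33800 + 5829) = -7/(-27971) = -7*(-1/27971) = 7/27971 ≈ 0.00025026)
C(o) = 0
√(C(g(1/(-3 + 11), -13)) + A) = √(0 + 7/27971) = √(7/27971) = √195797/27971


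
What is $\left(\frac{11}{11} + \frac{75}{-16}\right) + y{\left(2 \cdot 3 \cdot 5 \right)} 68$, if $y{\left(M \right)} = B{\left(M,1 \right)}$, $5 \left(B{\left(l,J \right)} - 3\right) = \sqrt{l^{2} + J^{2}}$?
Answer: $\frac{3205}{16} + \frac{68 \sqrt{901}}{5} \approx 608.54$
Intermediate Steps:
$B{\left(l,J \right)} = 3 + \frac{\sqrt{J^{2} + l^{2}}}{5}$ ($B{\left(l,J \right)} = 3 + \frac{\sqrt{l^{2} + J^{2}}}{5} = 3 + \frac{\sqrt{J^{2} + l^{2}}}{5}$)
$y{\left(M \right)} = 3 + \frac{\sqrt{1 + M^{2}}}{5}$ ($y{\left(M \right)} = 3 + \frac{\sqrt{1^{2} + M^{2}}}{5} = 3 + \frac{\sqrt{1 + M^{2}}}{5}$)
$\left(\frac{11}{11} + \frac{75}{-16}\right) + y{\left(2 \cdot 3 \cdot 5 \right)} 68 = \left(\frac{11}{11} + \frac{75}{-16}\right) + \left(3 + \frac{\sqrt{1 + \left(2 \cdot 3 \cdot 5\right)^{2}}}{5}\right) 68 = \left(11 \cdot \frac{1}{11} + 75 \left(- \frac{1}{16}\right)\right) + \left(3 + \frac{\sqrt{1 + \left(6 \cdot 5\right)^{2}}}{5}\right) 68 = \left(1 - \frac{75}{16}\right) + \left(3 + \frac{\sqrt{1 + 30^{2}}}{5}\right) 68 = - \frac{59}{16} + \left(3 + \frac{\sqrt{1 + 900}}{5}\right) 68 = - \frac{59}{16} + \left(3 + \frac{\sqrt{901}}{5}\right) 68 = - \frac{59}{16} + \left(204 + \frac{68 \sqrt{901}}{5}\right) = \frac{3205}{16} + \frac{68 \sqrt{901}}{5}$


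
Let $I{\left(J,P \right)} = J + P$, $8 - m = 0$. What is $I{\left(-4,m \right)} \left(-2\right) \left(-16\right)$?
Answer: $128$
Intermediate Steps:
$m = 8$ ($m = 8 - 0 = 8 + 0 = 8$)
$I{\left(-4,m \right)} \left(-2\right) \left(-16\right) = \left(-4 + 8\right) \left(-2\right) \left(-16\right) = 4 \left(-2\right) \left(-16\right) = \left(-8\right) \left(-16\right) = 128$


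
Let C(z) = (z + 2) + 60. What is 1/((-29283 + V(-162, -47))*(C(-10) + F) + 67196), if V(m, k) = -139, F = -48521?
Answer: 1/1426122114 ≈ 7.0120e-10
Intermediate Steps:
C(z) = 62 + z (C(z) = (2 + z) + 60 = 62 + z)
1/((-29283 + V(-162, -47))*(C(-10) + F) + 67196) = 1/((-29283 - 139)*((62 - 10) - 48521) + 67196) = 1/(-29422*(52 - 48521) + 67196) = 1/(-29422*(-48469) + 67196) = 1/(1426054918 + 67196) = 1/1426122114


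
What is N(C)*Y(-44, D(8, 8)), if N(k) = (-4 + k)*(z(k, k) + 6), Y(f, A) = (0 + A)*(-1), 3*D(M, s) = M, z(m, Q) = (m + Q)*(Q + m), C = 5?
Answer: -848/3 ≈ -282.67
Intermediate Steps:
z(m, Q) = (Q + m)**2 (z(m, Q) = (Q + m)*(Q + m) = (Q + m)**2)
D(M, s) = M/3
Y(f, A) = -A (Y(f, A) = A*(-1) = -A)
N(k) = (-4 + k)*(6 + 4*k**2) (N(k) = (-4 + k)*((k + k)**2 + 6) = (-4 + k)*((2*k)**2 + 6) = (-4 + k)*(4*k**2 + 6) = (-4 + k)*(6 + 4*k**2))
N(C)*Y(-44, D(8, 8)) = (-24 - 16*5**2 + 4*5**3 + 6*5)*(-8/3) = (-24 - 16*25 + 4*125 + 30)*(-1*8/3) = (-24 - 400 + 500 + 30)*(-8/3) = 106*(-8/3) = -848/3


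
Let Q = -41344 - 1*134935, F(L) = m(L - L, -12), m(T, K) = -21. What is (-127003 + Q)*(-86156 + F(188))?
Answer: 26135932914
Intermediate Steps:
F(L) = -21
Q = -176279 (Q = -41344 - 134935 = -176279)
(-127003 + Q)*(-86156 + F(188)) = (-127003 - 176279)*(-86156 - 21) = -303282*(-86177) = 26135932914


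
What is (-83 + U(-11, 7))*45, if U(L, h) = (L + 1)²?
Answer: 765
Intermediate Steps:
U(L, h) = (1 + L)²
(-83 + U(-11, 7))*45 = (-83 + (1 - 11)²)*45 = (-83 + (-10)²)*45 = (-83 + 100)*45 = 17*45 = 765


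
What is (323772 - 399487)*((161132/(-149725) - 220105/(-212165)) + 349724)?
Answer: -33646149502959636967/1270656185 ≈ -2.6479e+10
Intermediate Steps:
(323772 - 399487)*((161132/(-149725) - 220105/(-212165)) + 349724) = -75715*((161132*(-1/149725) - 220105*(-1/212165)) + 349724) = -75715*((-161132/149725 + 44021/42433) + 349724) = -75715*(-246269931/6353280925 + 349724) = -75715*2221894571944769/6353280925 = -33646149502959636967/1270656185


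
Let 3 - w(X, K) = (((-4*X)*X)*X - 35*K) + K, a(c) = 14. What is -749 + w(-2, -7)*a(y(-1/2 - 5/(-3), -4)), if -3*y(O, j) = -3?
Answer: -4487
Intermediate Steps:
y(O, j) = 1 (y(O, j) = -⅓*(-3) = 1)
w(X, K) = 3 + 4*X³ + 34*K (w(X, K) = 3 - ((((-4*X)*X)*X - 35*K) + K) = 3 - (((-4*X²)*X - 35*K) + K) = 3 - ((-4*X³ - 35*K) + K) = 3 - ((-35*K - 4*X³) + K) = 3 - (-34*K - 4*X³) = 3 + (4*X³ + 34*K) = 3 + 4*X³ + 34*K)
-749 + w(-2, -7)*a(y(-1/2 - 5/(-3), -4)) = -749 + (3 + 4*(-2)³ + 34*(-7))*14 = -749 + (3 + 4*(-8) - 238)*14 = -749 + (3 - 32 - 238)*14 = -749 - 267*14 = -749 - 3738 = -4487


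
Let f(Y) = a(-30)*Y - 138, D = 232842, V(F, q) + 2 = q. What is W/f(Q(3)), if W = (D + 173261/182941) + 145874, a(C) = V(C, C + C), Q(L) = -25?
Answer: 6298441547/23482972 ≈ 268.21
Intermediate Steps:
V(F, q) = -2 + q
a(C) = -2 + 2*C (a(C) = -2 + (C + C) = -2 + 2*C)
W = 6298441547/16631 (W = (232842 + 173261/182941) + 145874 = (232842 + 173261*(1/182941)) + 145874 = (232842 + 15751/16631) + 145874 = 3872411053/16631 + 145874 = 6298441547/16631 ≈ 3.7872e+5)
f(Y) = -138 - 62*Y (f(Y) = (-2 + 2*(-30))*Y - 138 = (-2 - 60)*Y - 138 = -62*Y - 138 = -138 - 62*Y)
W/f(Q(3)) = 6298441547/(16631*(-138 - 62*(-25))) = 6298441547/(16631*(-138 + 1550)) = (6298441547/16631)/1412 = (6298441547/16631)*(1/1412) = 6298441547/23482972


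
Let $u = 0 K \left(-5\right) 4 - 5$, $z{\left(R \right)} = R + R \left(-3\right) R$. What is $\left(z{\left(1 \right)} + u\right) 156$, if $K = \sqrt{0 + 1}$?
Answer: $-1092$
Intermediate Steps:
$K = 1$ ($K = \sqrt{1} = 1$)
$z{\left(R \right)} = R - 3 R^{2}$ ($z{\left(R \right)} = R + - 3 R R = R - 3 R^{2}$)
$u = -5$ ($u = 0 \cdot 1 \left(-5\right) 4 - 5 = 0 \left(\left(-5\right) 4\right) - 5 = 0 \left(-20\right) - 5 = 0 - 5 = -5$)
$\left(z{\left(1 \right)} + u\right) 156 = \left(1 \left(1 - 3\right) - 5\right) 156 = \left(1 \left(-2\right) - 5\right) 156 = \left(-2 - 5\right) 156 = \left(-7\right) 156 = -1092$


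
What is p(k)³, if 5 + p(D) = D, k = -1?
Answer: -216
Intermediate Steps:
p(D) = -5 + D
p(k)³ = (-5 - 1)³ = (-6)³ = -216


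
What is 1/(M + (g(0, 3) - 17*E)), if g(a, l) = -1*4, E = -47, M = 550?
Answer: 1/1345 ≈ 0.00074349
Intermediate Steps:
g(a, l) = -4
1/(M + (g(0, 3) - 17*E)) = 1/(550 + (-4 - 17*(-47))) = 1/(550 + (-4 + 799)) = 1/(550 + 795) = 1/1345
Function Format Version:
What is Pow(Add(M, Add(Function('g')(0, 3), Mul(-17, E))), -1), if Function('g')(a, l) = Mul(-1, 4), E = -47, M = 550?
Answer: Rational(1, 1345) ≈ 0.00074349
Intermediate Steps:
Function('g')(a, l) = -4
Pow(Add(M, Add(Function('g')(0, 3), Mul(-17, E))), -1) = Pow(Add(550, Add(-4, Mul(-17, -47))), -1) = Pow(Add(550, Add(-4, 799)), -1) = Pow(Add(550, 795), -1) = Pow(1345, -1) = Rational(1, 1345)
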